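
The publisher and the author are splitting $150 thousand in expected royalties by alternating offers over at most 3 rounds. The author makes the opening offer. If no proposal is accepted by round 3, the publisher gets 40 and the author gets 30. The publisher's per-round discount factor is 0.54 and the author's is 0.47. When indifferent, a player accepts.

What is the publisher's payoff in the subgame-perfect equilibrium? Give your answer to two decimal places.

Solve by backward induction from round 3.
Round 3 (the author proposes): the publisher gets 40 if talks fail, so the author offers 40 and keeps 110.
Round 2 (the publisher proposes): the author can get 110 next round, worth 0.47 × 110 = 51.7 now; the publisher offers that and keeps 98.3.
Round 1 (the author proposes): the publisher can get 98.3 next round, worth 0.54 × 98.3 = 53.082 now. The author offers 53.082 and keeps 150 − 53.082 = 96.918.

53.08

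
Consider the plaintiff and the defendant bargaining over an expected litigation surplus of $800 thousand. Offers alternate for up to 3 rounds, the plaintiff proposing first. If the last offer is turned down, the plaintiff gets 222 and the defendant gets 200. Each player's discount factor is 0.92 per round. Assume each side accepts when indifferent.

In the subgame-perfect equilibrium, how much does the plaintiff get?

571.84

Round 3 (the plaintiff proposes): the defendant gets 200 if talks fail, so the plaintiff offers 200 and keeps 600.
Round 2 (the defendant proposes): the plaintiff can get 600 next round, worth 0.92 × 600 = 552 now. The defendant offers 552 and keeps 800 − 552 = 248.
Round 1 (the plaintiff proposes): the defendant can get 248 next round, worth 0.92 × 248 = 228.16 now; the plaintiff offers that and keeps 571.84.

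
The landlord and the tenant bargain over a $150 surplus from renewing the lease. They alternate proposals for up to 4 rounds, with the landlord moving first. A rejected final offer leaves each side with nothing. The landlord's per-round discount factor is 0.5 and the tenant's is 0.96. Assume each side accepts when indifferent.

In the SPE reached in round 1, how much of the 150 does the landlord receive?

Round 4 (the tenant proposes): the landlord will accept anything ≥ 0, so the tenant offers 0 and keeps 150.
Round 3 (the landlord proposes): the tenant can get 150 next round, worth 0.96 × 150 = 144 now; the landlord offers that and keeps 6.
Round 2 (the tenant proposes): the landlord can get 6 next round, worth 0.5 × 6 = 3 now. The tenant offers 3 and keeps 150 − 3 = 147.
Round 1 (the landlord proposes): the tenant can get 147 next round, worth 0.96 × 147 = 141.12 now. The landlord offers 141.12 and keeps 150 − 141.12 = 8.88.

8.88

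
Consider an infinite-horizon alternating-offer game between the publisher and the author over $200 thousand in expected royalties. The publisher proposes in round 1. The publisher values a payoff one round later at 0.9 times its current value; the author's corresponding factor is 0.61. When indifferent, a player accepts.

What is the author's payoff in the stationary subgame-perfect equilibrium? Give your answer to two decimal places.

27.05

When the publisher proposes, the author accepts any offer worth at least 0.61 times what the author would get by proposing next round; and vice versa.
This gives x = 200 − 0.61y and y = 200 − 0.9x, where x and y are each side's share when it proposes.
Hence (1 − 0.61·0.9)x = 200(1 − 0.61), i.e. 0.451·x = 78.
x ≈ 172.9490; the author's share is 200 − x ≈ 27.0510.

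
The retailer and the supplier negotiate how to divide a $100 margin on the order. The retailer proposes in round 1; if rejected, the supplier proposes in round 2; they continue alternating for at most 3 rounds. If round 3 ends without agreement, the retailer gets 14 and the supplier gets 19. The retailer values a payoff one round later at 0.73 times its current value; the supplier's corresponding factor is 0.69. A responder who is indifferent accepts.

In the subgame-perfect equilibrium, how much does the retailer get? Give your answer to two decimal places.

Round 3 (the retailer proposes): the supplier gets 19 if talks fail, so the retailer offers 19 and keeps 81.
Round 2 (the supplier proposes): the retailer can get 81 next round, worth 0.73 × 81 = 59.13 now. The supplier offers 59.13 and keeps 100 − 59.13 = 40.87.
Round 1 (the retailer proposes): the supplier can get 40.87 next round, worth 0.69 × 40.87 = 28.2003 now, so the retailer offers 28.2003, keeping 71.7997.

71.80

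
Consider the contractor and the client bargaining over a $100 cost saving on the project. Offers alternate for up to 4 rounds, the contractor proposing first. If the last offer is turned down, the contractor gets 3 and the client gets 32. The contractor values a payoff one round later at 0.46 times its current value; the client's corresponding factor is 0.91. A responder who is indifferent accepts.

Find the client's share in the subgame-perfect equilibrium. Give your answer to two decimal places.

86.09

By backward induction:
Round 4 (the client proposes): the contractor gets 3 if talks fail, so the client offers 3 and keeps 97.
Round 3 (the contractor proposes): the client can get 97 next round, worth 0.91 × 97 = 88.27 now. The contractor offers 88.27 and keeps 100 − 88.27 = 11.73.
Round 2 (the client proposes): the contractor can get 11.73 next round, worth 0.46 × 11.73 = 5.3958 now. The client offers 5.3958 and keeps 100 − 5.3958 = 94.6042.
Round 1 (the contractor proposes): the client can get 94.6042 next round, worth 0.91 × 94.6042 = 86.089822 now, so the contractor offers 86.089822, keeping 13.910178.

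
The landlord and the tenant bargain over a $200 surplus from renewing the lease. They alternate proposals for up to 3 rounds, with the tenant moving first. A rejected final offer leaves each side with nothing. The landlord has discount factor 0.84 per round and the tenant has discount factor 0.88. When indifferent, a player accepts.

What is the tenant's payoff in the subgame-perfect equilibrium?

179.84

Work backward from the last round.
Round 3 (the tenant proposes): rejection yields 0 for the landlord; the tenant offers 0 and keeps 200.
Round 2 (the landlord proposes): the tenant can get 200 next round, worth 0.88 × 200 = 176 now, so the landlord offers 176, keeping 24.
Round 1 (the tenant proposes): the landlord can get 24 next round, worth 0.84 × 24 = 20.16 now, so the tenant offers 20.16, keeping 179.84.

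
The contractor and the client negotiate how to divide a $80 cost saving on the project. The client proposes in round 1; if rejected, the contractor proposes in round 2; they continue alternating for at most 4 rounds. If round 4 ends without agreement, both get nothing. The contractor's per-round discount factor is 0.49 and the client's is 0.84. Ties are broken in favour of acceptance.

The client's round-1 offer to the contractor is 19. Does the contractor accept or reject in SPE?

Reject

Round 4 (the contractor proposes): rejection yields 0 for the client; the contractor offers 0 and keeps 80.
Round 3 (the client proposes): the contractor can get 80 next round, worth 0.49 × 80 = 39.2 now; the client offers that and keeps 40.8.
Round 2 (the contractor proposes): the client can get 40.8 next round, worth 0.84 × 40.8 = 34.272 now, so the contractor offers 34.272, keeping 45.728.
So by rejecting in round 1, the contractor gets 45.728 next round, worth 0.49 × 45.728 = 22.40672 now.
Offer 19 < 22.40672, so the contractor rejects.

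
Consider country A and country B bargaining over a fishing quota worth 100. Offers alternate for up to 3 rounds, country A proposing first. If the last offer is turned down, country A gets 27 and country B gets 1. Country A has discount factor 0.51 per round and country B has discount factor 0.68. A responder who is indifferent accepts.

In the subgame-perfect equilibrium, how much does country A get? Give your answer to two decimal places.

By backward induction:
Round 3 (country A proposes): country B gets 1 if talks fail, so country A offers 1 and keeps 99.
Round 2 (country B proposes): country A can get 99 next round, worth 0.51 × 99 = 50.49 now, so country B offers 50.49, keeping 49.51.
Round 1 (country A proposes): country B can get 49.51 next round, worth 0.68 × 49.51 = 33.6668 now, so country A offers 33.6668, keeping 66.3332.

66.33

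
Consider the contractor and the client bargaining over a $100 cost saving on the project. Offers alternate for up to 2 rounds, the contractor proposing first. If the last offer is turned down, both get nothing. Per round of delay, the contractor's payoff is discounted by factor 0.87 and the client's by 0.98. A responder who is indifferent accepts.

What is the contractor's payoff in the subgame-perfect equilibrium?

2

Solve by backward induction from round 2.
Round 2 (the client proposes): the contractor will accept anything ≥ 0, so the client offers 0 and keeps 100.
Round 1 (the contractor proposes): the client can get 100 next round, worth 0.98 × 100 = 98 now, so the contractor offers 98, keeping 2.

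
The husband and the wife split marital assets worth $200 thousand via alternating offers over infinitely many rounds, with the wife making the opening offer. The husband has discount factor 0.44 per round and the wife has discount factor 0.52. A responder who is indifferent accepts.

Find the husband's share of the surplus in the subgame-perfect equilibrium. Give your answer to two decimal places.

54.77

In a stationary SPE each proposer offers the other exactly their discounted continuation value.
If the wife keeps x when proposing and the husband keeps y when proposing, then x = 200 − 0.44y and y = 200 − 0.52x.
Solving: x = 200(1 − 0.44) / (1 − 0.52·0.44) = 112 / 0.7712 ≈ 145.2282.
The husband gets 200 − 145.2282 ≈ 54.7718.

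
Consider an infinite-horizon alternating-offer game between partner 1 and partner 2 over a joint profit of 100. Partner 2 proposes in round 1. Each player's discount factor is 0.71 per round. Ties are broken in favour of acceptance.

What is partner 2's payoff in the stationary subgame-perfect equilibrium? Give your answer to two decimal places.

58.48

When partner 2 proposes, partner 1 accepts any offer worth at least 0.71 times what partner 1 would get by proposing next round; and vice versa.
This gives x = 100 − 0.71y and y = 100 − 0.71x, where x and y are each side's share when it proposes.
Hence (1 − 0.71·0.71)x = 100(1 − 0.71), i.e. 0.4959·x = 29.
x ≈ 58.4795; partner 1's share is 100 − x ≈ 41.5205.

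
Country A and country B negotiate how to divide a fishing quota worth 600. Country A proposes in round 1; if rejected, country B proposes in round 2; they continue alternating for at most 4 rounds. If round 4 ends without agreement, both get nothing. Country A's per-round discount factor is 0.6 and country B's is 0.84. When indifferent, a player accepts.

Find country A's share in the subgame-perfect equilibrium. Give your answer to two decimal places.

144.38

Round 4 (country B proposes): country A will accept anything ≥ 0, so country B offers 0 and keeps 600.
Round 3 (country A proposes): country B can get 600 next round, worth 0.84 × 600 = 504 now. Country A offers 504 and keeps 600 − 504 = 96.
Round 2 (country B proposes): country A can get 96 next round, worth 0.6 × 96 = 57.6 now. Country B offers 57.6 and keeps 600 − 57.6 = 542.4.
Round 1 (country A proposes): country B can get 542.4 next round, worth 0.84 × 542.4 = 455.616 now; country A offers that and keeps 144.384.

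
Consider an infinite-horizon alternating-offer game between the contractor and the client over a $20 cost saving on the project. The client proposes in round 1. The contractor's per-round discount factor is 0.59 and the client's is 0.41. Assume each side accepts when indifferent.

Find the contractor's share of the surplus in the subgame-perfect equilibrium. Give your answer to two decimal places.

Let x be the client's share when the client proposes and y be the contractor's share when the contractor proposes.
The contractor accepts iff offered ≥ 0.59·y, so x = 20 − 0.59y. Symmetrically y = 20 − 0.41x.
Substituting: x = 20 − 0.59(20 − 0.41x), giving x(1 − 0.41·0.59) = 20(1 − 0.59).
So x = 20 × 0.41 / 0.7581 ≈ 10.8165, and the contractor receives 20 − x ≈ 9.1835.

9.18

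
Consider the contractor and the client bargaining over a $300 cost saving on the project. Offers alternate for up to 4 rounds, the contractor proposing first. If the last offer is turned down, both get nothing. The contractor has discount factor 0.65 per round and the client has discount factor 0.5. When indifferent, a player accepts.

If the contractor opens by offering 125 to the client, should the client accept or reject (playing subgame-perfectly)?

Accept

Work out the client's continuation value if the offer is rejected.
Round 4 (the client proposes): the contractor will accept anything ≥ 0, so the client offers 0 and keeps 300.
Round 3 (the contractor proposes): the client can get 300 next round, worth 0.5 × 300 = 150 now, so the contractor offers 150, keeping 150.
Round 2 (the client proposes): the contractor can get 150 next round, worth 0.65 × 150 = 97.5 now; the client offers that and keeps 202.5.
So by rejecting in round 1, the client gets 202.5 next round, worth 0.5 × 202.5 = 101.25 now.
Offer 125 ≥ 101.25, so the client accepts.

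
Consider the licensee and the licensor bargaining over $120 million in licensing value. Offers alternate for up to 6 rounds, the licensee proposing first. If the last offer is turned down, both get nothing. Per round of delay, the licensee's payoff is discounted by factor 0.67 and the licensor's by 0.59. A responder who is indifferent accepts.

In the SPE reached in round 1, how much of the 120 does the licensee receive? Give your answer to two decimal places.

76.34

Round 6 (the licensor proposes): the licensee will accept anything ≥ 0, so the licensor offers 0 and keeps 120.
Round 5 (the licensee proposes): the licensor can get 120 next round, worth 0.59 × 120 = 70.8 now. The licensee offers 70.8 and keeps 120 − 70.8 = 49.2.
Round 4 (the licensor proposes): the licensee can get 49.2 next round, worth 0.67 × 49.2 = 32.964 now; the licensor offers that and keeps 87.036.
Round 3 (the licensee proposes): the licensor can get 87.036 next round, worth 0.59 × 87.036 = 51.35124 now, so the licensee offers 51.35124, keeping 68.64876.
Round 2 (the licensor proposes): the licensee can get 68.64876 next round, worth 0.67 × 68.64876 = 45.9946692 now, so the licensor offers 45.9946692, keeping 74.0053308.
Round 1 (the licensee proposes): the licensor can get 74.0053308 next round, worth 0.59 × 74.0053308 = 43.663145172 now; the licensee offers that and keeps 76.336854828.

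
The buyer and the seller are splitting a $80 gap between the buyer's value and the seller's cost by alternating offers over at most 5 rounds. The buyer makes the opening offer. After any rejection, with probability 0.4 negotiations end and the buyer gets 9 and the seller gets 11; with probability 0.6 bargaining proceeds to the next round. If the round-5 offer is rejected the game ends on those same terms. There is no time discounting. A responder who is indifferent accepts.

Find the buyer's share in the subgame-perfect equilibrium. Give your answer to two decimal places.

By backward induction:
Round 5 (the buyer proposes): the seller gets 11 if talks fail, so the buyer offers 11 and keeps 69.
Round 4 (the seller proposes): rejecting gives the buyer an expected 0.6 × 69 + 0.4 × 9 = 45. The seller offers 45 and keeps 80 − 45 = 35.
Round 3 (the buyer proposes): rejecting gives the seller an expected 0.6 × 35 + 0.4 × 11 = 25.4; the buyer offers that and keeps 54.6.
Round 2 (the seller proposes): rejecting gives the buyer an expected 0.6 × 54.6 + 0.4 × 9 = 36.36. The seller offers 36.36 and keeps 80 − 36.36 = 43.64.
Round 1 (the buyer proposes): rejecting gives the seller an expected 0.6 × 43.64 + 0.4 × 11 = 30.584, so the buyer offers 30.584, keeping 49.416.

49.42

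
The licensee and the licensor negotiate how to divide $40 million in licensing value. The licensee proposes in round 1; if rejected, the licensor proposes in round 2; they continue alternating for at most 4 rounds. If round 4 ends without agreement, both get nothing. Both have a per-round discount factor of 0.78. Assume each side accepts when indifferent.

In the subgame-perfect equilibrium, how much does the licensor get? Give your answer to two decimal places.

25.85

Round 4 (the licensor proposes): the licensee will accept anything ≥ 0, so the licensor offers 0 and keeps 40.
Round 3 (the licensee proposes): the licensor can get 40 next round, worth 0.78 × 40 = 31.2 now, so the licensee offers 31.2, keeping 8.8.
Round 2 (the licensor proposes): the licensee can get 8.8 next round, worth 0.78 × 8.8 = 6.864 now, so the licensor offers 6.864, keeping 33.136.
Round 1 (the licensee proposes): the licensor can get 33.136 next round, worth 0.78 × 33.136 = 25.84608 now; the licensee offers that and keeps 14.15392.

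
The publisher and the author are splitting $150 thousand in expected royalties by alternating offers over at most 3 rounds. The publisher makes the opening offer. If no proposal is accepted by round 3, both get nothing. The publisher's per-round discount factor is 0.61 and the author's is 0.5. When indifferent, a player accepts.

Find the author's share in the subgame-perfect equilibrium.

29.25

Round 3 (the publisher proposes): rejection yields 0 for the author; the publisher offers 0 and keeps 150.
Round 2 (the author proposes): the publisher can get 150 next round, worth 0.61 × 150 = 91.5 now; the author offers that and keeps 58.5.
Round 1 (the publisher proposes): the author can get 58.5 next round, worth 0.5 × 58.5 = 29.25 now. The publisher offers 29.25 and keeps 150 − 29.25 = 120.75.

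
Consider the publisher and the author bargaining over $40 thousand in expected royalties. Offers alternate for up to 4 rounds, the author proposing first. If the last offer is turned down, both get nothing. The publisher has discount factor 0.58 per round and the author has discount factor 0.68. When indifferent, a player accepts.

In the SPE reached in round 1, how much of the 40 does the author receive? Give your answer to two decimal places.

Work backward from the last round.
Round 4 (the publisher proposes): rejection yields 0 for the author; the publisher offers 0 and keeps 40.
Round 3 (the author proposes): the publisher can get 40 next round, worth 0.58 × 40 = 23.2 now, so the author offers 23.2, keeping 16.8.
Round 2 (the publisher proposes): the author can get 16.8 next round, worth 0.68 × 16.8 = 11.424 now. The publisher offers 11.424 and keeps 40 − 11.424 = 28.576.
Round 1 (the author proposes): the publisher can get 28.576 next round, worth 0.58 × 28.576 = 16.57408 now; the author offers that and keeps 23.42592.

23.43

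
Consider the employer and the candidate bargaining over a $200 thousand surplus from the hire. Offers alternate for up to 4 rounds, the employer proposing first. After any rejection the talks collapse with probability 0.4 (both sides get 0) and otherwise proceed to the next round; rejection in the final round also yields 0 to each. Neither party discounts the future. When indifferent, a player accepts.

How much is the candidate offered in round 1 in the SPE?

91.2

Round 4 (the candidate proposes): the employer will accept anything ≥ 0, so the candidate offers 0 and keeps 200.
Round 3 (the employer proposes): rejecting gives the candidate an expected 0.6 × 200 = 120. The employer offers 120 and keeps 200 − 120 = 80.
Round 2 (the candidate proposes): rejecting gives the employer an expected 0.6 × 80 = 48, so the candidate offers 48, keeping 152.
Round 1 (the employer proposes): rejecting gives the candidate an expected 0.6 × 152 = 91.2, so the employer offers 91.2, keeping 108.8.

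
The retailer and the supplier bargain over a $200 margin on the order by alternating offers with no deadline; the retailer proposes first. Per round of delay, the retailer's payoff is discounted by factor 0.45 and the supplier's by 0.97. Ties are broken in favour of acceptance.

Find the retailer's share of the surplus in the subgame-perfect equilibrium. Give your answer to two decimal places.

10.65

When the retailer proposes, the supplier accepts any offer worth at least 0.97 times what the supplier would get by proposing next round; and vice versa.
This gives x = 200 − 0.97y and y = 200 − 0.45x, where x and y are each side's share when it proposes.
Hence (1 − 0.97·0.45)x = 200(1 − 0.97), i.e. 0.5635·x = 6.
x ≈ 10.6477; the supplier's share is 200 − x ≈ 189.3523.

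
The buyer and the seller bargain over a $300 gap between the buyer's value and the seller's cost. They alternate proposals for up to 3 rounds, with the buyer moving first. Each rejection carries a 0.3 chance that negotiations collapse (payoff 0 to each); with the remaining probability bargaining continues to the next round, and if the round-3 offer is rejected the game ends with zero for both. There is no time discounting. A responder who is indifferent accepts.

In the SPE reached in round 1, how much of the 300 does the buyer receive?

Round 3 (the buyer proposes): rejection yields 0 for the seller; the buyer offers 0 and keeps 300.
Round 2 (the seller proposes): rejecting gives the buyer an expected 0.7 × 300 = 210; the seller offers that and keeps 90.
Round 1 (the buyer proposes): rejecting gives the seller an expected 0.7 × 90 = 63, so the buyer offers 63, keeping 237.

237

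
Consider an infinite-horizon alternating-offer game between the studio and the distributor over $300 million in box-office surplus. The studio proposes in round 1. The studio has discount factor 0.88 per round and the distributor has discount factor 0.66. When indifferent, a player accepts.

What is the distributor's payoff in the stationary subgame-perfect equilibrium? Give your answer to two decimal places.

56.68

When the studio proposes, the distributor accepts any offer worth at least 0.66 times what the distributor would get by proposing next round; and vice versa.
This gives x = 300 − 0.66y and y = 300 − 0.88x, where x and y are each side's share when it proposes.
Hence (1 − 0.66·0.88)x = 300(1 − 0.66), i.e. 0.4192·x = 102.
x ≈ 243.3206; the distributor's share is 300 − x ≈ 56.6794.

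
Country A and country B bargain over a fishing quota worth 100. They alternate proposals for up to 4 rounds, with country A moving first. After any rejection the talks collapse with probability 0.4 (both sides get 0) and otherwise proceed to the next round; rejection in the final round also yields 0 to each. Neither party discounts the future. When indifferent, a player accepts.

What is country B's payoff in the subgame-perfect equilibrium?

By backward induction:
Round 4 (country B proposes): rejection yields 0 for country A; country B offers 0 and keeps 100.
Round 3 (country A proposes): rejecting gives country B an expected 0.6 × 100 = 60. Country A offers 60 and keeps 100 − 60 = 40.
Round 2 (country B proposes): rejecting gives country A an expected 0.6 × 40 = 24; country B offers that and keeps 76.
Round 1 (country A proposes): rejecting gives country B an expected 0.6 × 76 = 45.6, so country A offers 45.6, keeping 54.4.

45.6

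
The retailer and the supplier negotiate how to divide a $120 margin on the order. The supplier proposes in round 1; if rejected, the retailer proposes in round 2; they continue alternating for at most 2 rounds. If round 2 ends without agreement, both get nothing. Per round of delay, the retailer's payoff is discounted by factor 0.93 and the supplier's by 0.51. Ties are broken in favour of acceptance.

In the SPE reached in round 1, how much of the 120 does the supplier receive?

Round 2 (the retailer proposes): the supplier will accept anything ≥ 0, so the retailer offers 0 and keeps 120.
Round 1 (the supplier proposes): the retailer can get 120 next round, worth 0.93 × 120 = 111.6 now; the supplier offers that and keeps 8.4.

8.4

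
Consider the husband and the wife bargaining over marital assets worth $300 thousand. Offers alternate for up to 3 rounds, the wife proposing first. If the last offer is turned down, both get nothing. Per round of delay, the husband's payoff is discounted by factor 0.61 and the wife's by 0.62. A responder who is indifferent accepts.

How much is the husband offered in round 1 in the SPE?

Round 3 (the wife proposes): rejection yields 0 for the husband; the wife offers 0 and keeps 300.
Round 2 (the husband proposes): the wife can get 300 next round, worth 0.62 × 300 = 186 now, so the husband offers 186, keeping 114.
Round 1 (the wife proposes): the husband can get 114 next round, worth 0.61 × 114 = 69.54 now; the wife offers that and keeps 230.46.

69.54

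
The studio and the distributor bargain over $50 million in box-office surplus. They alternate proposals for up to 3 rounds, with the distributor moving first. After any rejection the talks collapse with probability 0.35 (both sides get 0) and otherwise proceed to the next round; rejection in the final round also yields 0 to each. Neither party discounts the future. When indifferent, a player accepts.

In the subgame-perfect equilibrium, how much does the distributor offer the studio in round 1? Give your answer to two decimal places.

11.38

Round 3 (the distributor proposes): the studio will accept anything ≥ 0, so the distributor offers 0 and keeps 50.
Round 2 (the studio proposes): rejecting gives the distributor an expected 0.65 × 50 = 32.5. The studio offers 32.5 and keeps 50 − 32.5 = 17.5.
Round 1 (the distributor proposes): rejecting gives the studio an expected 0.65 × 17.5 = 11.375; the distributor offers that and keeps 38.625.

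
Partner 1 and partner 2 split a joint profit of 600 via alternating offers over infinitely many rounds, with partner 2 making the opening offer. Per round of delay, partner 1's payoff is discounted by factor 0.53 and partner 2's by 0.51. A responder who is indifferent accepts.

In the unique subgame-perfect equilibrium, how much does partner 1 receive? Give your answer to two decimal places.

When partner 2 proposes, partner 1 accepts any offer worth at least 0.53 times what partner 1 would get by proposing next round; and vice versa.
This gives x = 600 − 0.53y and y = 600 − 0.51x, where x and y are each side's share when it proposes.
Hence (1 − 0.53·0.51)x = 600(1 − 0.53), i.e. 0.7297·x = 282.
x ≈ 386.4602; partner 1's share is 600 − x ≈ 213.5398.

213.54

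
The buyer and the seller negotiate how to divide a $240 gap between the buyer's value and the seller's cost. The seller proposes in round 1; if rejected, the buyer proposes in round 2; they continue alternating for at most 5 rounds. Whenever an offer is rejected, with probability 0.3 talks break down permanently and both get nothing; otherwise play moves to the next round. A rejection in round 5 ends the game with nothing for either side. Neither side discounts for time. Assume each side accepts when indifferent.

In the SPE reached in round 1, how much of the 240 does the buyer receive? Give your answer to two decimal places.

75.10

Round 5 (the seller proposes): rejection yields 0 for the buyer; the seller offers 0 and keeps 240.
Round 4 (the buyer proposes): rejecting gives the seller an expected 0.7 × 240 = 168; the buyer offers that and keeps 72.
Round 3 (the seller proposes): rejecting gives the buyer an expected 0.7 × 72 = 50.4. The seller offers 50.4 and keeps 240 − 50.4 = 189.6.
Round 2 (the buyer proposes): rejecting gives the seller an expected 0.7 × 189.6 = 132.72, so the buyer offers 132.72, keeping 107.28.
Round 1 (the seller proposes): rejecting gives the buyer an expected 0.7 × 107.28 = 75.096. The seller offers 75.096 and keeps 240 − 75.096 = 164.904.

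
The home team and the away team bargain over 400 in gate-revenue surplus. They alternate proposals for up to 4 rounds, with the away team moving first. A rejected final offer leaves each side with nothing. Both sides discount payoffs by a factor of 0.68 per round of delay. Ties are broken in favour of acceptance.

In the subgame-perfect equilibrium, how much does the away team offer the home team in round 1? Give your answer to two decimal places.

212.81

Round 4 (the home team proposes): the away team will accept anything ≥ 0, so the home team offers 0 and keeps 400.
Round 3 (the away team proposes): the home team can get 400 next round, worth 0.68 × 400 = 272 now, so the away team offers 272, keeping 128.
Round 2 (the home team proposes): the away team can get 128 next round, worth 0.68 × 128 = 87.04 now. The home team offers 87.04 and keeps 400 − 87.04 = 312.96.
Round 1 (the away team proposes): the home team can get 312.96 next round, worth 0.68 × 312.96 = 212.8128 now; the away team offers that and keeps 187.1872.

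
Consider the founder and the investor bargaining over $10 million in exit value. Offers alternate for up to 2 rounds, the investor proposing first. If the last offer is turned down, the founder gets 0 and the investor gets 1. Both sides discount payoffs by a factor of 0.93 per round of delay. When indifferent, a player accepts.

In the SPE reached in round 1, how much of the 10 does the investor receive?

1.63

Round 2 (the founder proposes): the investor gets 1 if talks fail, so the founder offers 1 and keeps 9.
Round 1 (the investor proposes): the founder can get 9 next round, worth 0.93 × 9 = 8.37 now; the investor offers that and keeps 1.63.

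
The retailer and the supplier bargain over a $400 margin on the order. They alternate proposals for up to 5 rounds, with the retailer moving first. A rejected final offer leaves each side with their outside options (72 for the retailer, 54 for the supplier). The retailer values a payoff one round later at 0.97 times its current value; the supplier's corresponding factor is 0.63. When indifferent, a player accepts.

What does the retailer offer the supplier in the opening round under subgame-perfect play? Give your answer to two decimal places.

32.35

Round 5 (the retailer proposes): the supplier gets 54 if talks fail, so the retailer offers 54 and keeps 346.
Round 4 (the supplier proposes): the retailer can get 346 next round, worth 0.97 × 346 = 335.62 now; the supplier offers that and keeps 64.38.
Round 3 (the retailer proposes): the supplier can get 64.38 next round, worth 0.63 × 64.38 = 40.5594 now; the retailer offers that and keeps 359.4406.
Round 2 (the supplier proposes): the retailer can get 359.4406 next round, worth 0.97 × 359.4406 = 348.657382 now, so the supplier offers 348.657382, keeping 51.342618.
Round 1 (the retailer proposes): the supplier can get 51.342618 next round, worth 0.63 × 51.342618 = 32.34584934 now. The retailer offers 32.34584934 and keeps 400 − 32.34584934 = 367.65415066.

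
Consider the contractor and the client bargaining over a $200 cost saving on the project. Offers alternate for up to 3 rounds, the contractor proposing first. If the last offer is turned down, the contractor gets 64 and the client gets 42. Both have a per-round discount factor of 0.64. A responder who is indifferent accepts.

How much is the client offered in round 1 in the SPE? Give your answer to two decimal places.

Round 3 (the contractor proposes): the client gets 42 if talks fail, so the contractor offers 42 and keeps 158.
Round 2 (the client proposes): the contractor can get 158 next round, worth 0.64 × 158 = 101.12 now, so the client offers 101.12, keeping 98.88.
Round 1 (the contractor proposes): the client can get 98.88 next round, worth 0.64 × 98.88 = 63.2832 now; the contractor offers that and keeps 136.7168.

63.28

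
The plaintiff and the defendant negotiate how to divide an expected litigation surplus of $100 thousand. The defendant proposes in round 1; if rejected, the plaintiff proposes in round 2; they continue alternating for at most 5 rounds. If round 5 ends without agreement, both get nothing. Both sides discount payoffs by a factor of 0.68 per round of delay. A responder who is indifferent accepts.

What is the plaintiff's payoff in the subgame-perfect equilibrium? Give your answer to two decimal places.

31.82

Round 5 (the defendant proposes): rejection yields 0 for the plaintiff; the defendant offers 0 and keeps 100.
Round 4 (the plaintiff proposes): the defendant can get 100 next round, worth 0.68 × 100 = 68 now, so the plaintiff offers 68, keeping 32.
Round 3 (the defendant proposes): the plaintiff can get 32 next round, worth 0.68 × 32 = 21.76 now, so the defendant offers 21.76, keeping 78.24.
Round 2 (the plaintiff proposes): the defendant can get 78.24 next round, worth 0.68 × 78.24 = 53.2032 now, so the plaintiff offers 53.2032, keeping 46.7968.
Round 1 (the defendant proposes): the plaintiff can get 46.7968 next round, worth 0.68 × 46.7968 = 31.821824 now, so the defendant offers 31.821824, keeping 68.178176.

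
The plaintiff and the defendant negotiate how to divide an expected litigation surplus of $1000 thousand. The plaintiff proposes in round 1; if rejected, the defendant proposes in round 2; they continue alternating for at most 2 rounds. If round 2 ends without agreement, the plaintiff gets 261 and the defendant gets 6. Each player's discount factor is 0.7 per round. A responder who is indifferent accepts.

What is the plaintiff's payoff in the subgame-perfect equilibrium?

482.7

Round 2 (the defendant proposes): the plaintiff gets 261 if talks fail, so the defendant offers 261 and keeps 739.
Round 1 (the plaintiff proposes): the defendant can get 739 next round, worth 0.7 × 739 = 517.3 now, so the plaintiff offers 517.3, keeping 482.7.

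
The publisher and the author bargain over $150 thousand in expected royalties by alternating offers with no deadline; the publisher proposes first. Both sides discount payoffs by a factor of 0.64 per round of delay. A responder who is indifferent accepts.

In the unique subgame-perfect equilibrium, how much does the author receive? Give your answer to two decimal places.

58.54

When the publisher proposes, the author accepts any offer worth at least 0.64 times what the author would get by proposing next round; and vice versa.
This gives x = 150 − 0.64y and y = 150 − 0.64x, where x and y are each side's share when it proposes.
Hence (1 − 0.64·0.64)x = 150(1 − 0.64), i.e. 0.5904·x = 54.
x ≈ 91.4634; the author's share is 150 − x ≈ 58.5366.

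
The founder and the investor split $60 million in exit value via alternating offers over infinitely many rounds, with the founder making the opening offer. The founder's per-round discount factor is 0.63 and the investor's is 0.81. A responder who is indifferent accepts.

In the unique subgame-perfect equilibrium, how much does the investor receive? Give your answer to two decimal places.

36.72

Let x be the founder's share when the founder proposes and y be the investor's share when the investor proposes.
The investor accepts iff offered ≥ 0.81·y, so x = 60 − 0.81y. Symmetrically y = 60 − 0.63x.
Substituting: x = 60 − 0.81(60 − 0.63x), giving x(1 − 0.63·0.81) = 60(1 − 0.81).
So x = 60 × 0.19 / 0.4897 ≈ 23.2796, and the investor receives 60 − x ≈ 36.7204.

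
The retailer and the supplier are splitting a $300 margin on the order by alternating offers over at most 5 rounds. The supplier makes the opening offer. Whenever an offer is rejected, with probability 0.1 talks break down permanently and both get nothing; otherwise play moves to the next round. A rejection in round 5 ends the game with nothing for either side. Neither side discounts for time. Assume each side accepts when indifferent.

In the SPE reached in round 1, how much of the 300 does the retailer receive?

48.87

Round 5 (the supplier proposes): the retailer will accept anything ≥ 0, so the supplier offers 0 and keeps 300.
Round 4 (the retailer proposes): rejecting gives the supplier an expected 0.9 × 300 = 270. The retailer offers 270 and keeps 300 − 270 = 30.
Round 3 (the supplier proposes): rejecting gives the retailer an expected 0.9 × 30 = 27, so the supplier offers 27, keeping 273.
Round 2 (the retailer proposes): rejecting gives the supplier an expected 0.9 × 273 = 245.7. The retailer offers 245.7 and keeps 300 − 245.7 = 54.3.
Round 1 (the supplier proposes): rejecting gives the retailer an expected 0.9 × 54.3 = 48.87. The supplier offers 48.87 and keeps 300 − 48.87 = 251.13.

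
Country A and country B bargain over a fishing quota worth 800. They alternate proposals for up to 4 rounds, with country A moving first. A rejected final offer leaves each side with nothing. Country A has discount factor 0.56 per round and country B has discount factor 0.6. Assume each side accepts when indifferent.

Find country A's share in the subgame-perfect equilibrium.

427.52

Round 4 (country B proposes): country A will accept anything ≥ 0, so country B offers 0 and keeps 800.
Round 3 (country A proposes): country B can get 800 next round, worth 0.6 × 800 = 480 now; country A offers that and keeps 320.
Round 2 (country B proposes): country A can get 320 next round, worth 0.56 × 320 = 179.2 now; country B offers that and keeps 620.8.
Round 1 (country A proposes): country B can get 620.8 next round, worth 0.6 × 620.8 = 372.48 now, so country A offers 372.48, keeping 427.52.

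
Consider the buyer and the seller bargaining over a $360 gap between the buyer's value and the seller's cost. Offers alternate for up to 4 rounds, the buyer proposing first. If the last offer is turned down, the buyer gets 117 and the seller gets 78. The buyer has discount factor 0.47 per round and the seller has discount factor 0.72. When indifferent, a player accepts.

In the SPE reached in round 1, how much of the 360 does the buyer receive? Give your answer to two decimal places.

Round 4 (the seller proposes): the buyer gets 117 if talks fail, so the seller offers 117 and keeps 243.
Round 3 (the buyer proposes): the seller can get 243 next round, worth 0.72 × 243 = 174.96 now, so the buyer offers 174.96, keeping 185.04.
Round 2 (the seller proposes): the buyer can get 185.04 next round, worth 0.47 × 185.04 = 86.9688 now. The seller offers 86.9688 and keeps 360 − 86.9688 = 273.0312.
Round 1 (the buyer proposes): the seller can get 273.0312 next round, worth 0.72 × 273.0312 = 196.582464 now; the buyer offers that and keeps 163.417536.

163.42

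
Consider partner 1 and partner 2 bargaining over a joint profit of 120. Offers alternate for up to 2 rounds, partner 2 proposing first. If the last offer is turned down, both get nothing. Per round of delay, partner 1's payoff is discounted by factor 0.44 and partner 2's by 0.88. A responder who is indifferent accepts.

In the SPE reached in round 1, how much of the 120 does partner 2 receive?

Round 2 (partner 1 proposes): partner 2 will accept anything ≥ 0, so partner 1 offers 0 and keeps 120.
Round 1 (partner 2 proposes): partner 1 can get 120 next round, worth 0.44 × 120 = 52.8 now, so partner 2 offers 52.8, keeping 67.2.

67.2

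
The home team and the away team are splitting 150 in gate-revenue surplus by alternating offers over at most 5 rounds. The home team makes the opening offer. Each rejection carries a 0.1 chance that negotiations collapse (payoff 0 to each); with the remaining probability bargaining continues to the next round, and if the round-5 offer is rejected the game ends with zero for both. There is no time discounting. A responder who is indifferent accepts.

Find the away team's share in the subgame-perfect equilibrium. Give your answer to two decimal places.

By backward induction:
Round 5 (the home team proposes): rejection yields 0 for the away team; the home team offers 0 and keeps 150.
Round 4 (the away team proposes): rejecting gives the home team an expected 0.9 × 150 = 135; the away team offers that and keeps 15.
Round 3 (the home team proposes): rejecting gives the away team an expected 0.9 × 15 = 13.5, so the home team offers 13.5, keeping 136.5.
Round 2 (the away team proposes): rejecting gives the home team an expected 0.9 × 136.5 = 122.85, so the away team offers 122.85, keeping 27.15.
Round 1 (the home team proposes): rejecting gives the away team an expected 0.9 × 27.15 = 24.435. The home team offers 24.435 and keeps 150 − 24.435 = 125.565.

24.44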